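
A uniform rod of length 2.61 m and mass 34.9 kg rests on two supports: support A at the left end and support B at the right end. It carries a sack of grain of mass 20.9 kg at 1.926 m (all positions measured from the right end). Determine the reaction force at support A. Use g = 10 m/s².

R_A ≈ 329 N

Taking torques about support B:
Beam weight: 34.9 × 10 = 349 N down at 1.305 m → arm 1.305 m, τ = 349 × 1.305 = 455.4 N·m counterclockwise.
Sack of grain: 20.9 × 10 = 209 N down at 1.926 m → arm 1.926 m, τ = 209 × 1.926 = 402.5 N·m counterclockwise.
Net load moment about support B = 857.9 N·m counterclockwise.
Reaction R at support A is upward at 2.61 m, arm 2.61 m → moment R × 2.61 clockwise.
For rotational equilibrium, R × 2.61 = 857.9, so R = 329 N.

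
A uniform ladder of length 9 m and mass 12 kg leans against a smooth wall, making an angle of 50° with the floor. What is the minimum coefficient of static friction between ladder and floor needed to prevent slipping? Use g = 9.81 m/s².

μ_min ≈ 0.42

Choose the foot of the ladder as the axis so the floor normal and friction both act there and drop out.
Ladder weight 12×9.81 = 117.7 N acts at 4.5 m along the ladder; its horizontal arm is 4.5·cos50° = 2.893 m → τ = 340.5 N·m clockwise.
Wall normal N acts horizontally at the top; its moment arm is the height L sinθ = 9·sin50° = 6.894 m, counterclockwise.
Στ = 0 ⇒ N × 6.894 = 340.5 ⇒ N = 49.39 N.
ΣFx = 0 ⇒ f = N_wall = 49.39 N. ΣFy = 0 ⇒ N_floor = 117.7 N.
μ_min = f / N_floor = 49.39 / 117.7 = 0.42.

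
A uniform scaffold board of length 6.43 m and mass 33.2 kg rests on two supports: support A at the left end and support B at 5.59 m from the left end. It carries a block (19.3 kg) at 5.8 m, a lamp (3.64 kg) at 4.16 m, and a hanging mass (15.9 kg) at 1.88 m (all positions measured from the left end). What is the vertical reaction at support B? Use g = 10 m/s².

R_B ≈ 472 N

Sum moments about support A (its reaction then has zero moment arm).
Beam weight: 33.2 × 10 = 332 N down at 3.215 m → arm 3.215 m, τ = 332 × 3.215 = 1067 N·m clockwise.
Block: 19.3 × 10 = 193 N down at 5.8 m → arm 5.8 m, τ = 193 × 5.8 = 1119 N·m clockwise.
Lamp: 3.64 × 10 = 36.4 N down at 4.16 m → arm 4.16 m, τ = 36.4 × 4.16 = 151.4 N·m clockwise.
Hanging mass: 15.9 × 10 = 159 N down at 1.88 m → arm 1.88 m, τ = 159 × 1.88 = 298.9 N·m clockwise.
Net load moment about support A = 2636 N·m clockwise.
Reaction R at support B is upward at 5.59 m, arm 5.59 m → moment R × 5.59 counterclockwise.
Στ = 0 ⇒ R × 5.59 = 2636 ⇒ R = 472 N.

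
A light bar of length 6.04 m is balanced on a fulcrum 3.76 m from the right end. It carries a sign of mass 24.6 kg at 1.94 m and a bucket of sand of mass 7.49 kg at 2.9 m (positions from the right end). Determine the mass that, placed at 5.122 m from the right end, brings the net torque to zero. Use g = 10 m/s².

Take moments about the fulcrum (at 3.76 m from the right end).
Sign: 24.6 × 10 = 246 N down at 1.94 m → arm 1.82 m, τ = 246 × 1.82 = 447.7 N·m clockwise.
Bucket of sand: 7.49 × 10 = 74.9 N down at 2.9 m → arm 0.86 m, τ = 74.9 × 0.86 = 64.41 N·m clockwise.
Net moment of known loads = 512.1 N·m clockwise.
An unknown mass m at 5.122 m has arm 1.362 m; its moment is m·g·1.362 counterclockwise.
Στ = 0 ⇒ m × 10 × 1.362 = 512.1 ⇒ m = 512.1 / (10 × 1.362) = 37.6 kg.

m ≈ 37.6 kg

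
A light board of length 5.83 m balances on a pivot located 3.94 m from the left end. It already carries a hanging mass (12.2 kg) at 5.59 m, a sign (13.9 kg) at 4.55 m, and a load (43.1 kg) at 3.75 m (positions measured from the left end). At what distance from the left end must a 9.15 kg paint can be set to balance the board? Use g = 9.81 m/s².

Taking torques about the pivot (at 3.94 m from the left end):
Hanging mass: 12.2 × 9.81 = 119.7 N down at 5.59 m → arm 1.65 m, τ = 119.7 × 1.65 = 197.5 N·m clockwise.
Sign: 13.9 × 9.81 = 136.4 N down at 4.55 m → arm 0.61 m, τ = 136.4 × 0.61 = 83.2 N·m clockwise.
Load: 43.1 × 9.81 = 422.8 N down at 3.75 m → arm 0.19 m, τ = 422.8 × 0.19 = 80.33 N·m counterclockwise.
Net moment of existing loads = 200.4 N·m clockwise.
The paint can weighs 9.15 × 9.81 = 89.76 N and must supply an equal counterclockwise moment, so its lever arm about the pivot is 200.4 / 89.76 = 2.23 m.
That puts it at 3.94 − 2.23 = 1.71 m from the left end.

x ≈ 1.71 m from the left end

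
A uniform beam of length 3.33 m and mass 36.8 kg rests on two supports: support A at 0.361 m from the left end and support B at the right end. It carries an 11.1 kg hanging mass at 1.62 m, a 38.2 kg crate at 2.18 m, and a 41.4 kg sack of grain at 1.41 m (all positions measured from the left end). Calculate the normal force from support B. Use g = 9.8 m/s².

R_B ≈ 577 N

About support A:
Beam weight: 36.8 × 9.8 = 360.6 N down at 1.665 m → arm 1.304 m, τ = 360.6 × 1.304 = 470.2 N·m clockwise.
Hanging mass: 11.1 × 9.8 = 108.8 N down at 1.62 m → arm 1.259 m, τ = 108.8 × 1.259 = 137 N·m clockwise.
Crate: 38.2 × 9.8 = 374.4 N down at 2.18 m → arm 1.819 m, τ = 374.4 × 1.819 = 681 N·m clockwise.
Sack of grain: 41.4 × 9.8 = 405.7 N down at 1.41 m → arm 1.049 m, τ = 405.7 × 1.049 = 425.6 N·m clockwise.
Net load moment about support A = 1714 N·m clockwise.
Reaction R at support B is upward at 3.33 m, arm 2.969 m → moment R × 2.969 counterclockwise.
For rotational equilibrium, R × 2.969 = 1714, so R = 577 N.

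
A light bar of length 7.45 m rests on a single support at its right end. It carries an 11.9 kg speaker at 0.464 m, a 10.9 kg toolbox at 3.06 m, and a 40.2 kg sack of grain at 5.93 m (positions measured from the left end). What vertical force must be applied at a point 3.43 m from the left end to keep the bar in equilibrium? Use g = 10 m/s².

Sum moments about the right end (the unknown pivot reaction has zero arm there).
Speaker: 11.9 × 10 = 119 N down at 0.464 m → arm 6.986 m, τ = 119 × 6.986 = 831.3 N·m counterclockwise.
Toolbox: 10.9 × 10 = 109 N down at 3.06 m → arm 4.39 m, τ = 109 × 4.39 = 478.5 N·m counterclockwise.
Sack of grain: 40.2 × 10 = 402 N down at 5.93 m → arm 1.52 m, τ = 402 × 1.52 = 611 N·m counterclockwise.
Net moment of the loads = 1921 N·m counterclockwise.
The upward force F acts at a point 3.43 m from the left end, arm 4.02 m, giving F × 4.02 clockwise.
Setting net torque to zero: F × 4.02 = 1921 → F = 1921 / 4.02 = 478 N.

F ≈ 478 N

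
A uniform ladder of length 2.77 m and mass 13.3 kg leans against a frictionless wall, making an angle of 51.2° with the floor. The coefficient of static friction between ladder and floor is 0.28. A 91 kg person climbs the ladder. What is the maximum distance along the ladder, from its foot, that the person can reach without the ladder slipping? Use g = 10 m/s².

Take moments about the foot of the ladder.
Ladder weight 13.3×10 = 133 N acts at 1.385 m along the ladder; its horizontal arm is 1.385·cos51.2° = 0.8678 m → τ = 115.4 N·m clockwise.
Person weight 91×10 = 910 N at distance d → arm d·cos51.2° → τ = 910·d·0.6266 clockwise.
Wall normal N at the top has arm L sinθ = 2.159 m counterclockwise, so Στ = 0 gives N·2.159 = 115.4 + 570.2·d.
ΣFy = 0 ⇒ N_floor = 1043 N, so the maximum friction is μ_s·N_floor = 0.28×1043 = 292 N. ΣFx = 0 ⇒ N_wall = f, so at the slipping point N = 292 N.
Substituting: 292×2.159 = 115.4 + 570.2·d ⇒ d = (630.4 − 115.4) / 570.2 = 0.903 m.

d ≈ 0.903 m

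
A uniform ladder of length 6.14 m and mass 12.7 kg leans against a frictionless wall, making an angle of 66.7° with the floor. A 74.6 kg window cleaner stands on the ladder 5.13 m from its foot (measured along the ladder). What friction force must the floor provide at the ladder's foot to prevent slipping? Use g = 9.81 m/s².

f ≈ 290 N

Take moments about the foot of the ladder.
Ladder weight 12.7×9.81 = 124.6 N acts at 3.07 m along the ladder; its horizontal arm is 3.07·cos66.7° = 1.214 m → τ = 151.3 N·m clockwise.
Window cleaner: 74.6×9.81 = 731.8 N at 5.13 m → arm 2.029 m → τ = 1485 N·m clockwise.
Wall normal N acts horizontally at the top; its moment arm is the height L sinθ = 6.14·sin66.7° = 5.639 m, counterclockwise.
Setting net torque to zero: N × 5.639 = 1636 → N = 290 N.
ΣFx = 0: friction at the foot balances the wall's push, so f = N_wall = 290 N.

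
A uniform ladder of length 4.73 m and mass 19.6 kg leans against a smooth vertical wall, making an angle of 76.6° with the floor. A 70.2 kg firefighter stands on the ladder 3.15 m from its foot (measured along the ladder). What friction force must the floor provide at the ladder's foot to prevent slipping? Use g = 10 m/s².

f ≈ 135 N

Sum moments about the foot of the ladder (the floor normal and friction both act there and drop out).
Ladder weight 19.6×10 = 196 N acts at 2.365 m along the ladder; its horizontal arm is 2.365·cos76.6° = 0.5481 m → τ = 107.4 N·m clockwise.
Firefighter: 70.2×10 = 702 N at 3.15 m → arm 0.73 m → τ = 512.5 N·m clockwise.
Wall normal N acts horizontally at the top; its moment arm is the height L sinθ = 4.73·sin76.6° = 4.601 m, counterclockwise.
Στ = 0 ⇒ N × 4.601 = 619.9 ⇒ N = 135 N.
ΣFx = 0: friction at the foot balances the wall's push, so f = N_wall = 135 N.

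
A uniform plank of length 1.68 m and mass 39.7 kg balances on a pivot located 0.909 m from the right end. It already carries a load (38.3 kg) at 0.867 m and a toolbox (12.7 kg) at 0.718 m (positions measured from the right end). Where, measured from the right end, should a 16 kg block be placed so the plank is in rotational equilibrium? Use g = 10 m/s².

x ≈ 1.33 m from the right end

Choose the pivot (at 0.909 m from the right end) as the axis so the support reaction has zero arm there.
Beam weight: 39.7 × 10 = 397 N down at 0.84 m → arm 0.069 m, τ = 397 × 0.069 = 27.39 N·m clockwise.
Load: 38.3 × 10 = 383 N down at 0.867 m → arm 0.042 m, τ = 383 × 0.042 = 16.09 N·m clockwise.
Toolbox: 12.7 × 10 = 127 N down at 0.718 m → arm 0.191 m, τ = 127 × 0.191 = 24.26 N·m clockwise.
Net moment of existing loads = 67.74 N·m clockwise.
The block weighs 16 × 10 = 160 N and must supply an equal counterclockwise moment, so its lever arm about the pivot is 67.74 / 160 = 0.423 m.
That puts it at 0.909 + 0.423 = 1.33 m from the right end.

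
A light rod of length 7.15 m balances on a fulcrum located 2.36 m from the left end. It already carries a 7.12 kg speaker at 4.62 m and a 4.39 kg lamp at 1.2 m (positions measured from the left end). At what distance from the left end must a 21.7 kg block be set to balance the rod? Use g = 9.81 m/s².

x ≈ 1.85 m from the left end

Choose the fulcrum (at 2.36 m from the left end) as the axis so the support reaction has zero arm there.
Speaker: 7.12 × 9.81 = 69.85 N down at 4.62 m → arm 2.26 m, τ = 69.85 × 2.26 = 157.9 N·m clockwise.
Lamp: 4.39 × 9.81 = 43.07 N down at 1.2 m → arm 1.16 m, τ = 43.07 × 1.16 = 49.96 N·m counterclockwise.
Net moment of existing loads = 107.9 N·m clockwise.
The block weighs 21.7 × 9.81 = 212.9 N and must supply an equal counterclockwise moment, so its lever arm about the fulcrum is 107.9 / 212.9 = 0.507 m.
That puts it at 2.36 − 0.507 = 1.85 m from the left end.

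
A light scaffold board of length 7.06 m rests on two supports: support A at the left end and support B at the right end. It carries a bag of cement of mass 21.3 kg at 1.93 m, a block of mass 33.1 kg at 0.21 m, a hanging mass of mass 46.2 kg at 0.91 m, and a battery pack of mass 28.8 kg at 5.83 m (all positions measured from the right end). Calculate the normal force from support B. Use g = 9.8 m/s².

R_B ≈ 910 N

Taking torques about support A:
Bag of cement: 21.3 × 9.8 = 208.7 N down at 1.93 m → arm 5.13 m, τ = 208.7 × 5.13 = 1071 N·m clockwise.
Block: 33.1 × 9.8 = 324.4 N down at 0.21 m → arm 6.85 m, τ = 324.4 × 6.85 = 2222 N·m clockwise.
Hanging mass: 46.2 × 9.8 = 452.8 N down at 0.91 m → arm 6.15 m, τ = 452.8 × 6.15 = 2785 N·m clockwise.
Battery pack: 28.8 × 9.8 = 282.2 N down at 5.83 m → arm 1.23 m, τ = 282.2 × 1.23 = 347.1 N·m clockwise.
Net load moment about support A = 6425 N·m clockwise.
Reaction R at support B is upward at 0 m, arm 7.06 m → moment R × 7.06 counterclockwise.
For rotational equilibrium, R × 7.06 = 6425, so R = 910 N.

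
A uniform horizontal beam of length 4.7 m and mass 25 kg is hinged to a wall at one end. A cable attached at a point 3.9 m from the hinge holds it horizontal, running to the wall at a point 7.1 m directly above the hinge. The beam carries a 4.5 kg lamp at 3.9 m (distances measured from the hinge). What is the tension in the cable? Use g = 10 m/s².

Sum moments about the hinge (the unknown hinge reaction has zero arm there).
Beam weight: 25 × 10 = 250 N down at 2.35 m → arm 2.35 m, τ = 250 × 2.35 = 587.5 N·m clockwise.
Lamp: 4.5 × 10 = 45 N down at 3.9 m → arm 3.9 m, τ = 45 × 3.9 = 175.5 N·m clockwise.
Total clockwise load moment = 763 N·m.
The cable tension T acts at 3.9 m; only its component perpendicular to the beam, T sinθ, produces torque. sinθ = h/√(h²+d²) = 7.1/√(7.1²+3.9²) = 0.8765.
Setting net torque to zero: T × 3.9 × 0.8765 = 763 → T = 763 / 3.418 = 223 N.

T ≈ 223 N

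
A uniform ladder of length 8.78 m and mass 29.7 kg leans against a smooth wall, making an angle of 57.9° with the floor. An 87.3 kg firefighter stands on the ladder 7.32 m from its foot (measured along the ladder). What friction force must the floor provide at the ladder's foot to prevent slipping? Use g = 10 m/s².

f ≈ 550 N

Sum moments about the foot of the ladder (the floor normal and friction both act there and drop out).
Ladder weight 29.7×10 = 297 N acts at 4.39 m along the ladder; its horizontal arm is 4.39·cos57.9° = 2.333 m → τ = 692.9 N·m clockwise.
Firefighter: 87.3×10 = 873 N at 7.32 m → arm 3.89 m → τ = 3396 N·m clockwise.
Wall normal N acts horizontally at the top; its moment arm is the height L sinθ = 8.78·sin57.9° = 7.438 m, counterclockwise.
For rotational equilibrium, N × 7.438 = 4089, so N = 550 N.
ΣFx = 0: friction at the foot balances the wall's push, so f = N_wall = 550 N.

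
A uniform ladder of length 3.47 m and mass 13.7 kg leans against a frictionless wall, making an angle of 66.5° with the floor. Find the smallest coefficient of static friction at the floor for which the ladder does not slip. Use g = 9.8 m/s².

Taking torques about the foot of the ladder:
Ladder weight 13.7×9.8 = 134.3 N acts at 1.735 m along the ladder; its horizontal arm is 1.735·cos66.5° = 0.6918 m → τ = 92.91 N·m clockwise.
Wall normal N acts horizontally at the top; its moment arm is the height L sinθ = 3.47·sin66.5° = 3.182 m, counterclockwise.
Balancing moments: N × 3.182 = 92.91, giving N = 29.2 N.
ΣFx = 0 ⇒ f = N_wall = 29.2 N. ΣFy = 0 ⇒ N_floor = 134.3 N.
μ_min = f / N_floor = 29.2 / 134.3 = 0.217.

μ_min ≈ 0.217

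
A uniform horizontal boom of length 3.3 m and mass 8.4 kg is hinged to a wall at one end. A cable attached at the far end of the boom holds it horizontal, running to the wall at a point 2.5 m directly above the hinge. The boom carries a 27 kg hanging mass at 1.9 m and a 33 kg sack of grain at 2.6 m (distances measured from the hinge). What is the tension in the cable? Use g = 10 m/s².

Taking torques about the hinge:
Beam weight: 8.4 × 10 = 84 N down at 1.65 m → arm 1.65 m, τ = 84 × 1.65 = 138.6 N·m clockwise.
Hanging mass: 27 × 10 = 270 N down at 1.9 m → arm 1.9 m, τ = 270 × 1.9 = 513 N·m clockwise.
Sack of grain: 33 × 10 = 330 N down at 2.6 m → arm 2.6 m, τ = 330 × 2.6 = 858 N·m clockwise.
Total clockwise load moment = 1510 N·m.
The cable tension T acts at 3.3 m; only its component perpendicular to the boom, T sinθ, produces torque. sinθ = h/√(h²+d²) = 2.5/√(2.5²+3.3²) = 0.6039.
For rotational equilibrium, T × 3.3 × 0.6039 = 1510, so T = 1510 / 1.993 = 758 N.

T ≈ 758 N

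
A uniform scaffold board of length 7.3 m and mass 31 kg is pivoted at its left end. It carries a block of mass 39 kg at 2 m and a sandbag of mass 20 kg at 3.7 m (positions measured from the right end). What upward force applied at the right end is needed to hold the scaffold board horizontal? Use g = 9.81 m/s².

F ≈ 527 N

Taking torques about the left end:
Beam weight: 31 × 9.81 = 304.1 N down at 3.65 m → arm 3.65 m, τ = 304.1 × 3.65 = 1110 N·m clockwise.
Block: 39 × 9.81 = 382.6 N down at 2 m → arm 5.3 m, τ = 382.6 × 5.3 = 2028 N·m clockwise.
Sandbag: 20 × 9.81 = 196.2 N down at 3.7 m → arm 3.6 m, τ = 196.2 × 3.6 = 706.3 N·m clockwise.
Net moment of the loads = 3844 N·m clockwise.
The upward force F acts at the right end, arm 7.3 m, giving F × 7.3 counterclockwise.
Balancing moments: F × 7.3 = 3844, giving F = 3844 / 7.3 = 527 N.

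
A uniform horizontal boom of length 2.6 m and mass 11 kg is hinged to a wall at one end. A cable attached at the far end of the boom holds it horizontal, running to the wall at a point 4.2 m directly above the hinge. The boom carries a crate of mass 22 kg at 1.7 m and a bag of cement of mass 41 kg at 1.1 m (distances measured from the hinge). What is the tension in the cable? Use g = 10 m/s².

Take moments about the hinge.
Beam weight: 11 × 10 = 110 N down at 1.3 m → arm 1.3 m, τ = 110 × 1.3 = 143 N·m clockwise.
Crate: 22 × 10 = 220 N down at 1.7 m → arm 1.7 m, τ = 220 × 1.7 = 374 N·m clockwise.
Bag of cement: 41 × 10 = 410 N down at 1.1 m → arm 1.1 m, τ = 410 × 1.1 = 451 N·m clockwise.
Total clockwise load moment = 968 N·m.
The cable tension T acts at 2.6 m; only its component perpendicular to the boom, T sinθ, produces torque. sinθ = h/√(h²+d²) = 4.2/√(4.2²+2.6²) = 0.8503.
Balancing moments: T × 2.6 × 0.8503 = 968, giving T = 968 / 2.211 = 438 N.

T ≈ 438 N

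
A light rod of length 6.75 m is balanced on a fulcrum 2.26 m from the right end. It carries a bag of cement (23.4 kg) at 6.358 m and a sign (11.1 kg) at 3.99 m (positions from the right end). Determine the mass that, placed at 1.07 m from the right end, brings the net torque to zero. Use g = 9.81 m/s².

m ≈ 96.7 kg

Taking torques about the fulcrum (at 2.26 m from the right end):
Bag of cement: 23.4 × 9.81 = 229.6 N down at 6.358 m → arm 4.098 m, τ = 229.6 × 4.098 = 940.9 N·m counterclockwise.
Sign: 11.1 × 9.81 = 108.9 N down at 3.99 m → arm 1.73 m, τ = 108.9 × 1.73 = 188.4 N·m counterclockwise.
Net moment of known loads = 1129 N·m counterclockwise.
An unknown mass m at 1.07 m has arm 1.19 m; its moment is m·g·1.19 clockwise.
Balancing moments: m × 9.81 × 1.19 = 1129, giving m = 1129 / (9.81 × 1.19) = 96.7 kg.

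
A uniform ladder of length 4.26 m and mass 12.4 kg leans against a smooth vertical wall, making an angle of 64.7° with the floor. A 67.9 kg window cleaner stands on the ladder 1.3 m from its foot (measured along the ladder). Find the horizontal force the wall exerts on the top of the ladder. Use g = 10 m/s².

N_wall ≈ 127 N

Taking torques about the foot of the ladder:
Ladder weight 12.4×10 = 124 N acts at 2.13 m along the ladder; its horizontal arm is 2.13·cos64.7° = 0.9103 m → τ = 112.9 N·m clockwise.
Window cleaner: 67.9×10 = 679 N at 1.3 m → arm 0.5556 m → τ = 377.3 N·m clockwise.
Wall normal N acts horizontally at the top; its moment arm is the height L sinθ = 4.26·sin64.7° = 3.851 m, counterclockwise.
Στ = 0 ⇒ N × 3.851 = 490.2 ⇒ N = 127 N.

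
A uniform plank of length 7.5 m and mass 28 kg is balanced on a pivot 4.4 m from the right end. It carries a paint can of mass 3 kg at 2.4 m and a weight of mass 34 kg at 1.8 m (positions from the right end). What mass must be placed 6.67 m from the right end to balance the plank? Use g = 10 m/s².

m ≈ 49.6 kg

About the pivot (at 4.4 m from the right end):
Beam weight: 28 × 10 = 280 N down at 3.75 m → arm 0.65 m, τ = 280 × 0.65 = 182 N·m clockwise.
Paint can: 3 × 10 = 30 N down at 2.4 m → arm 2 m, τ = 30 × 2 = 60 N·m clockwise.
Weight: 34 × 10 = 340 N down at 1.8 m → arm 2.6 m, τ = 340 × 2.6 = 884 N·m clockwise.
Net moment of known loads = 1126 N·m clockwise.
An unknown mass m at 6.67 m has arm 2.27 m; its moment is m·g·2.27 counterclockwise.
Στ = 0 ⇒ m × 10 × 2.27 = 1126 ⇒ m = 1126 / (10 × 2.27) = 49.6 kg.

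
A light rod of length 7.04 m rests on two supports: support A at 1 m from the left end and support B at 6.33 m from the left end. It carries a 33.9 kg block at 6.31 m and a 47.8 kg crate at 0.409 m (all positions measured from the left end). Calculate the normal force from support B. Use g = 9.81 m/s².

R_B ≈ 279 N

About support A:
Block: 33.9 × 9.81 = 332.6 N down at 6.31 m → arm 5.31 m, τ = 332.6 × 5.31 = 1766 N·m clockwise.
Crate: 47.8 × 9.81 = 468.9 N down at 0.409 m → arm 0.591 m, τ = 468.9 × 0.591 = 277.1 N·m counterclockwise.
Net load moment about support A = 1489 N·m clockwise.
Reaction R at support B is upward at 6.33 m, arm 5.33 m → moment R × 5.33 counterclockwise.
For rotational equilibrium, R × 5.33 = 1489, so R = 279 N.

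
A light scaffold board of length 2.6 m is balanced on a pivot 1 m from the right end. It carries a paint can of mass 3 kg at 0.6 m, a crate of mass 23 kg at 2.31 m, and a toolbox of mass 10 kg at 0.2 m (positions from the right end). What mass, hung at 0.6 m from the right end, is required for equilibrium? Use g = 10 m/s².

m ≈ 52.3 kg

Sum moments about the pivot (at 1 m from the right end) (the support reaction has zero arm there).
Paint can: 3 × 10 = 30 N down at 0.6 m → arm 0.4 m, τ = 30 × 0.4 = 12 N·m clockwise.
Crate: 23 × 10 = 230 N down at 2.31 m → arm 1.31 m, τ = 230 × 1.31 = 301.3 N·m counterclockwise.
Toolbox: 10 × 10 = 100 N down at 0.2 m → arm 0.8 m, τ = 100 × 0.8 = 80 N·m clockwise.
Net moment of known loads = 209.3 N·m counterclockwise.
An unknown mass m at 0.6 m has arm 0.4 m; its moment is m·g·0.4 clockwise.
Balancing moments: m × 10 × 0.4 = 209.3, giving m = 209.3 / (10 × 0.4) = 52.3 kg.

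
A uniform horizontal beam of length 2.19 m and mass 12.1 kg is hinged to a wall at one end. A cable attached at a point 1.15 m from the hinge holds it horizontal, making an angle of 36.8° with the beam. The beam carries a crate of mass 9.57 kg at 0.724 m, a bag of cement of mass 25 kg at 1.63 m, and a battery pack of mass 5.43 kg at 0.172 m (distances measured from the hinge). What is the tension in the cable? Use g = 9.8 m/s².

Choose the hinge as the axis so the unknown hinge reaction has zero arm there.
Beam weight: 12.1 × 9.8 = 118.6 N down at 1.095 m → arm 1.095 m, τ = 118.6 × 1.095 = 129.9 N·m clockwise.
Crate: 9.57 × 9.8 = 93.79 N down at 0.724 m → arm 0.724 m, τ = 93.79 × 0.724 = 67.9 N·m clockwise.
Bag of cement: 25 × 9.8 = 245 N down at 1.63 m → arm 1.63 m, τ = 245 × 1.63 = 399.3 N·m clockwise.
Battery pack: 5.43 × 9.8 = 53.21 N down at 0.172 m → arm 0.172 m, τ = 53.21 × 0.172 = 9.152 N·m clockwise.
Total clockwise load moment = 606.3 N·m.
The cable tension T acts at 1.15 m; only its component perpendicular to the beam, T sinθ, produces torque. sin 36.8° = 0.599.
For rotational equilibrium, T × 1.15 × 0.599 = 606.3, so T = 606.3 / 0.6888 = 880 N.

T ≈ 880 N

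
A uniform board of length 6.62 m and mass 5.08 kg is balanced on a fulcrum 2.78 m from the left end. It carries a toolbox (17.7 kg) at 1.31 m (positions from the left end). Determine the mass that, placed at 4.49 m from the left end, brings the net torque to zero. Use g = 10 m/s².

Choose the fulcrum (at 2.78 m from the left end) as the axis so the support reaction has zero arm there.
Beam weight: 5.08 × 10 = 50.8 N down at 3.31 m → arm 0.53 m, τ = 50.8 × 0.53 = 26.92 N·m clockwise.
Toolbox: 17.7 × 10 = 177 N down at 1.31 m → arm 1.47 m, τ = 177 × 1.47 = 260.2 N·m counterclockwise.
Net moment of known loads = 233.3 N·m counterclockwise.
An unknown mass m at 4.49 m has arm 1.71 m; its moment is m·g·1.71 clockwise.
For rotational equilibrium, m × 10 × 1.71 = 233.3, so m = 233.3 / (10 × 1.71) = 13.6 kg.

m ≈ 13.6 kg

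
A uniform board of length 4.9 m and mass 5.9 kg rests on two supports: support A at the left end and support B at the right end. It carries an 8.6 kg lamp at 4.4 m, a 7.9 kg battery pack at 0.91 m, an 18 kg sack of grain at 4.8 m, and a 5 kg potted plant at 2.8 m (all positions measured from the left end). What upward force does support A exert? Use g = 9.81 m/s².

Choose support B as the axis so its reaction then has zero moment arm.
Beam weight: 5.9 × 9.81 = 57.88 N down at 2.45 m → arm 2.45 m, τ = 57.88 × 2.45 = 141.8 N·m counterclockwise.
Lamp: 8.6 × 9.81 = 84.37 N down at 4.4 m → arm 0.5 m, τ = 84.37 × 0.5 = 42.19 N·m counterclockwise.
Battery pack: 7.9 × 9.81 = 77.5 N down at 0.91 m → arm 3.99 m, τ = 77.5 × 3.99 = 309.2 N·m counterclockwise.
Sack of grain: 18 × 9.81 = 176.6 N down at 4.8 m → arm 0.1 m, τ = 176.6 × 0.1 = 17.66 N·m counterclockwise.
Potted plant: 5 × 9.81 = 49.05 N down at 2.8 m → arm 2.1 m, τ = 49.05 × 2.1 = 103 N·m counterclockwise.
Net load moment about support B = 613.9 N·m counterclockwise.
Reaction R at support A is upward at 0 m, arm 4.9 m → moment R × 4.9 clockwise.
Setting net torque to zero: R × 4.9 = 613.9 → R = 125 N.

R_A ≈ 125 N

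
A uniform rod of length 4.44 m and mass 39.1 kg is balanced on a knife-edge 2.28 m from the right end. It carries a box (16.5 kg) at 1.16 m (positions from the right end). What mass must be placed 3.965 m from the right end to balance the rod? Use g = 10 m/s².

Taking torques about the knife-edge (at 2.28 m from the right end):
Beam weight: 39.1 × 10 = 391 N down at 2.22 m → arm 0.06 m, τ = 391 × 0.06 = 23.46 N·m clockwise.
Box: 16.5 × 10 = 165 N down at 1.16 m → arm 1.12 m, τ = 165 × 1.12 = 184.8 N·m clockwise.
Net moment of known loads = 208.3 N·m clockwise.
An unknown mass m at 3.965 m has arm 1.685 m; its moment is m·g·1.685 counterclockwise.
Balancing moments: m × 10 × 1.685 = 208.3, giving m = 208.3 / (10 × 1.685) = 12.4 kg.

m ≈ 12.4 kg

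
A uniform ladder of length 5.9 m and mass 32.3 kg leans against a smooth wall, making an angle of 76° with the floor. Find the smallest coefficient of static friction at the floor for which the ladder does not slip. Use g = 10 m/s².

Sum moments about the foot of the ladder (the floor normal and friction both act there and drop out).
Ladder weight 32.3×10 = 323 N acts at 2.95 m along the ladder; its horizontal arm is 2.95·cos76° = 0.7137 m → τ = 230.5 N·m clockwise.
Wall normal N acts horizontally at the top; its moment arm is the height L sinθ = 5.9·sin76° = 5.725 m, counterclockwise.
Setting net torque to zero: N × 5.725 = 230.5 → N = 40.26 N.
ΣFx = 0 ⇒ f = N_wall = 40.26 N. ΣFy = 0 ⇒ N_floor = 323 N.
μ_min = f / N_floor = 40.26 / 323 = 0.125.

μ_min ≈ 0.125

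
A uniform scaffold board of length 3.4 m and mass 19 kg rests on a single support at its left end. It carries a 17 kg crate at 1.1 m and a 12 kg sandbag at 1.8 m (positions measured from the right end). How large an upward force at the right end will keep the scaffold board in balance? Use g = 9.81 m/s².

F ≈ 261 N

Choose the left end as the axis so the unknown pivot reaction has zero arm there.
Beam weight: 19 × 9.81 = 186.4 N down at 1.7 m → arm 1.7 m, τ = 186.4 × 1.7 = 316.9 N·m clockwise.
Crate: 17 × 9.81 = 166.8 N down at 1.1 m → arm 2.3 m, τ = 166.8 × 2.3 = 383.6 N·m clockwise.
Sandbag: 12 × 9.81 = 117.7 N down at 1.8 m → arm 1.6 m, τ = 117.7 × 1.6 = 188.3 N·m clockwise.
Net moment of the loads = 888.8 N·m clockwise.
The upward force F acts at the right end, arm 3.4 m, giving F × 3.4 counterclockwise.
Setting net torque to zero: F × 3.4 = 888.8 → F = 888.8 / 3.4 = 261 N.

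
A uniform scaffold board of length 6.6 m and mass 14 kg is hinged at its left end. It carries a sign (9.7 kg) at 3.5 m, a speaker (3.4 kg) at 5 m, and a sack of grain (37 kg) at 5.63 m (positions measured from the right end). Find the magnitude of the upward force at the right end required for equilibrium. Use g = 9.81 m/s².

Take moments about the left end.
Beam weight: 14 × 9.81 = 137.3 N down at 3.3 m → arm 3.3 m, τ = 137.3 × 3.3 = 453.1 N·m clockwise.
Sign: 9.7 × 9.81 = 95.16 N down at 3.5 m → arm 3.1 m, τ = 95.16 × 3.1 = 295 N·m clockwise.
Speaker: 3.4 × 9.81 = 33.35 N down at 5 m → arm 1.6 m, τ = 33.35 × 1.6 = 53.36 N·m clockwise.
Sack of grain: 37 × 9.81 = 363 N down at 5.63 m → arm 0.97 m, τ = 363 × 0.97 = 352.1 N·m clockwise.
Net moment of the loads = 1154 N·m clockwise.
The upward force F acts at the right end, arm 6.6 m, giving F × 6.6 counterclockwise.
For rotational equilibrium, F × 6.6 = 1154, so F = 1154 / 6.6 = 175 N.

F ≈ 175 N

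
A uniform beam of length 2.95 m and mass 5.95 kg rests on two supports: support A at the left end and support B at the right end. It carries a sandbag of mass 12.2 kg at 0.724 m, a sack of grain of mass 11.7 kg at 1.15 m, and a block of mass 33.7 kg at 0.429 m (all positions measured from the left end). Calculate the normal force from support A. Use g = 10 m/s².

About support B:
Beam weight: 5.95 × 10 = 59.5 N down at 1.475 m → arm 1.475 m, τ = 59.5 × 1.475 = 87.76 N·m counterclockwise.
Sandbag: 12.2 × 10 = 122 N down at 0.724 m → arm 2.226 m, τ = 122 × 2.226 = 271.6 N·m counterclockwise.
Sack of grain: 11.7 × 10 = 117 N down at 1.15 m → arm 1.8 m, τ = 117 × 1.8 = 210.6 N·m counterclockwise.
Block: 33.7 × 10 = 337 N down at 0.429 m → arm 2.521 m, τ = 337 × 2.521 = 849.6 N·m counterclockwise.
Net load moment about support B = 1420 N·m counterclockwise.
Reaction R at support A is upward at 0 m, arm 2.95 m → moment R × 2.95 clockwise.
Balancing moments: R × 2.95 = 1420, giving R = 481 N.

R_A ≈ 481 N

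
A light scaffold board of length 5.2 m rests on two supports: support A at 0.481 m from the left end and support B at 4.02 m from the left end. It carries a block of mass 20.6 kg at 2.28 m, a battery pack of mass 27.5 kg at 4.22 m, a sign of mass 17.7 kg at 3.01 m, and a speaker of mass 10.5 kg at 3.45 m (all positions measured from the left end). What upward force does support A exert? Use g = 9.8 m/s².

Sum moments about support B (its reaction then has zero moment arm).
Block: 20.6 × 9.8 = 201.9 N down at 2.28 m → arm 1.74 m, τ = 201.9 × 1.74 = 351.3 N·m counterclockwise.
Battery pack: 27.5 × 9.8 = 269.5 N down at 4.22 m → arm 0.2 m, τ = 269.5 × 0.2 = 53.9 N·m clockwise.
Sign: 17.7 × 9.8 = 173.5 N down at 3.01 m → arm 1.01 m, τ = 173.5 × 1.01 = 175.2 N·m counterclockwise.
Speaker: 10.5 × 9.8 = 102.9 N down at 3.45 m → arm 0.57 m, τ = 102.9 × 0.57 = 58.65 N·m counterclockwise.
Net load moment about support B = 531.2 N·m counterclockwise.
Reaction R at support A is upward at 0.481 m, arm 3.539 m → moment R × 3.539 clockwise.
For rotational equilibrium, R × 3.539 = 531.2, so R = 150 N.

R_A ≈ 150 N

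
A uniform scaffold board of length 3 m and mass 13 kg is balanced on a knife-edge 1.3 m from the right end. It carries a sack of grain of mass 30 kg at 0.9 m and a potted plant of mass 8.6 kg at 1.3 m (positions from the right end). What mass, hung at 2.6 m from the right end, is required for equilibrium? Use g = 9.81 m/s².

m ≈ 7.23 kg

Take moments about the knife-edge (at 1.3 m from the right end).
Beam weight: 13 × 9.81 = 127.5 N down at 1.5 m → arm 0.2 m, τ = 127.5 × 0.2 = 25.5 N·m counterclockwise.
Sack of grain: 30 × 9.81 = 294.3 N down at 0.9 m → arm 0.4 m, τ = 294.3 × 0.4 = 117.7 N·m clockwise.
Potted plant: acts at the knife-edge, moment arm 0 → no torque.
Net moment of known loads = 92.2 N·m clockwise.
An unknown mass m at 2.6 m has arm 1.3 m; its moment is m·g·1.3 counterclockwise.
Στ = 0 ⇒ m × 9.81 × 1.3 = 92.2 ⇒ m = 92.2 / (9.81 × 1.3) = 7.23 kg.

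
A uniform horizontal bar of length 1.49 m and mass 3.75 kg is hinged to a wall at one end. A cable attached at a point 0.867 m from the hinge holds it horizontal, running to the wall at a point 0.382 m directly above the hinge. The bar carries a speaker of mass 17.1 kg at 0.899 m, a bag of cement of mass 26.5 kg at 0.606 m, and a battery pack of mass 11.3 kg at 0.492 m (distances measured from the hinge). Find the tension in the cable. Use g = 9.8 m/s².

T ≈ 1120 N

Take moments about the hinge.
Beam weight: 3.75 × 9.8 = 36.75 N down at 0.745 m → arm 0.745 m, τ = 36.75 × 0.745 = 27.38 N·m clockwise.
Speaker: 17.1 × 9.8 = 167.6 N down at 0.899 m → arm 0.899 m, τ = 167.6 × 0.899 = 150.7 N·m clockwise.
Bag of cement: 26.5 × 9.8 = 259.7 N down at 0.606 m → arm 0.606 m, τ = 259.7 × 0.606 = 157.4 N·m clockwise.
Battery pack: 11.3 × 9.8 = 110.7 N down at 0.492 m → arm 0.492 m, τ = 110.7 × 0.492 = 54.46 N·m clockwise.
Total clockwise load moment = 389.9 N·m.
The cable tension T acts at 0.867 m; only its component perpendicular to the bar, T sinθ, produces torque. sinθ = h/√(h²+d²) = 0.382/√(0.382²+0.867²) = 0.4032.
Στ = 0 ⇒ T × 0.867 × 0.4032 = 389.9 ⇒ T = 389.9 / 0.3496 = 1120 N.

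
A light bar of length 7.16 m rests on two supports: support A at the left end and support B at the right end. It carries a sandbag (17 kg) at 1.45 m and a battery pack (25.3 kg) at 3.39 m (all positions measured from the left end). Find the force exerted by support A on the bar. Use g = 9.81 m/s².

Take moments about support B.
Sandbag: 17 × 9.81 = 166.8 N down at 1.45 m → arm 5.71 m, τ = 166.8 × 5.71 = 952.4 N·m counterclockwise.
Battery pack: 25.3 × 9.81 = 248.2 N down at 3.39 m → arm 3.77 m, τ = 248.2 × 3.77 = 935.7 N·m counterclockwise.
Net load moment about support B = 1888 N·m counterclockwise.
Reaction R at support A is upward at 0 m, arm 7.16 m → moment R × 7.16 clockwise.
Balancing moments: R × 7.16 = 1888, giving R = 264 N.

R_A ≈ 264 N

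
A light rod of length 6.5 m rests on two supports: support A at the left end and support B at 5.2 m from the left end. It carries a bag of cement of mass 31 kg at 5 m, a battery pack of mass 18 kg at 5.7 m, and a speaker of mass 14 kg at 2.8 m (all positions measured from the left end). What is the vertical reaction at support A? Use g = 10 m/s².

Choose support B as the axis so its reaction then has zero moment arm.
Bag of cement: 31 × 10 = 310 N down at 5 m → arm 0.2 m, τ = 310 × 0.2 = 62 N·m counterclockwise.
Battery pack: 18 × 10 = 180 N down at 5.7 m → arm 0.5 m, τ = 180 × 0.5 = 90 N·m clockwise.
Speaker: 14 × 10 = 140 N down at 2.8 m → arm 2.4 m, τ = 140 × 2.4 = 336 N·m counterclockwise.
Net load moment about support B = 308 N·m counterclockwise.
Reaction R at support A is upward at 0 m, arm 5.2 m → moment R × 5.2 clockwise.
Balancing moments: R × 5.2 = 308, giving R = 59.2 N.

R_A ≈ 59.2 N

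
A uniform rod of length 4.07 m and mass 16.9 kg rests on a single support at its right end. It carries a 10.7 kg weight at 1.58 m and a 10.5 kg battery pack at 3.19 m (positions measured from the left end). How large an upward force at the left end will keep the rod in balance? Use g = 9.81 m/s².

Take moments about the right end.
Beam weight: 16.9 × 9.81 = 165.8 N down at 2.035 m → arm 2.035 m, τ = 165.8 × 2.035 = 337.4 N·m counterclockwise.
Weight: 10.7 × 9.81 = 105 N down at 1.58 m → arm 2.49 m, τ = 105 × 2.49 = 261.5 N·m counterclockwise.
Battery pack: 10.5 × 9.81 = 103 N down at 3.19 m → arm 0.88 m, τ = 103 × 0.88 = 90.64 N·m counterclockwise.
Net moment of the loads = 689.5 N·m counterclockwise.
The upward force F acts at the left end, arm 4.07 m, giving F × 4.07 clockwise.
For rotational equilibrium, F × 4.07 = 689.5, so F = 689.5 / 4.07 = 169 N.

F ≈ 169 N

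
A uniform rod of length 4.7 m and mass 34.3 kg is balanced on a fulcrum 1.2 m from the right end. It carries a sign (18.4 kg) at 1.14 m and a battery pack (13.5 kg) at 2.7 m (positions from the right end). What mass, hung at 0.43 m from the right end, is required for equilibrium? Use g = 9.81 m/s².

m ≈ 76.1 kg

Choose the fulcrum (at 1.2 m from the right end) as the axis so the support reaction has zero arm there.
Beam weight: 34.3 × 9.81 = 336.5 N down at 2.35 m → arm 1.15 m, τ = 336.5 × 1.15 = 387 N·m counterclockwise.
Sign: 18.4 × 9.81 = 180.5 N down at 1.14 m → arm 0.06 m, τ = 180.5 × 0.06 = 10.83 N·m clockwise.
Battery pack: 13.5 × 9.81 = 132.4 N down at 2.7 m → arm 1.5 m, τ = 132.4 × 1.5 = 198.6 N·m counterclockwise.
Net moment of known loads = 574.8 N·m counterclockwise.
An unknown mass m at 0.43 m has arm 0.77 m; its moment is m·g·0.77 clockwise.
For rotational equilibrium, m × 9.81 × 0.77 = 574.8, so m = 574.8 / (9.81 × 0.77) = 76.1 kg.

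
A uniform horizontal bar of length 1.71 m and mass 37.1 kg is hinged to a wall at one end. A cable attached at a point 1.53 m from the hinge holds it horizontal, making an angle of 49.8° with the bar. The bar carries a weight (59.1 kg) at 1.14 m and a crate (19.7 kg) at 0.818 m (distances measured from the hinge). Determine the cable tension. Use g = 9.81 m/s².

T ≈ 967 N

Choose the hinge as the axis so the unknown hinge reaction has zero arm there.
Beam weight: 37.1 × 9.81 = 364 N down at 0.855 m → arm 0.855 m, τ = 364 × 0.855 = 311.2 N·m clockwise.
Weight: 59.1 × 9.81 = 579.8 N down at 1.14 m → arm 1.14 m, τ = 579.8 × 1.14 = 661 N·m clockwise.
Crate: 19.7 × 9.81 = 193.3 N down at 0.818 m → arm 0.818 m, τ = 193.3 × 0.818 = 158.1 N·m clockwise.
Total clockwise load moment = 1130 N·m.
The cable tension T acts at 1.53 m; only its component perpendicular to the bar, T sinθ, produces torque. sin 49.8° = 0.7638.
For rotational equilibrium, T × 1.53 × 0.7638 = 1130, so T = 1130 / 1.169 = 967 N.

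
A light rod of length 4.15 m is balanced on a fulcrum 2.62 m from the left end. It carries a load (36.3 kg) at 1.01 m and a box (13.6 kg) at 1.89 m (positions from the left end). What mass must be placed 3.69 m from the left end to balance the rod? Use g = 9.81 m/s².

Take moments about the fulcrum (at 2.62 m from the left end).
Load: 36.3 × 9.81 = 356.1 N down at 1.01 m → arm 1.61 m, τ = 356.1 × 1.61 = 573.3 N·m counterclockwise.
Box: 13.6 × 9.81 = 133.4 N down at 1.89 m → arm 0.73 m, τ = 133.4 × 0.73 = 97.38 N·m counterclockwise.
Net moment of known loads = 670.7 N·m counterclockwise.
An unknown mass m at 3.69 m has arm 1.07 m; its moment is m·g·1.07 clockwise.
Στ = 0 ⇒ m × 9.81 × 1.07 = 670.7 ⇒ m = 670.7 / (9.81 × 1.07) = 63.9 kg.

m ≈ 63.9 kg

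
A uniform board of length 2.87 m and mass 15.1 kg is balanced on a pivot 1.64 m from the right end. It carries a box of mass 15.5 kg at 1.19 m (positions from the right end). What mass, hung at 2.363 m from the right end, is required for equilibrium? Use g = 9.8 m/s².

m ≈ 13.9 kg

Taking torques about the pivot (at 1.64 m from the right end):
Beam weight: 15.1 × 9.8 = 148 N down at 1.435 m → arm 0.205 m, τ = 148 × 0.205 = 30.34 N·m clockwise.
Box: 15.5 × 9.8 = 151.9 N down at 1.19 m → arm 0.45 m, τ = 151.9 × 0.45 = 68.36 N·m clockwise.
Net moment of known loads = 98.7 N·m clockwise.
An unknown mass m at 2.363 m has arm 0.723 m; its moment is m·g·0.723 counterclockwise.
Στ = 0 ⇒ m × 9.8 × 0.723 = 98.7 ⇒ m = 98.7 / (9.8 × 0.723) = 13.9 kg.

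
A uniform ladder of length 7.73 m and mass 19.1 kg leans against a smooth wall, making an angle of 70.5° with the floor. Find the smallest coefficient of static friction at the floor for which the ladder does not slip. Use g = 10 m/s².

μ_min ≈ 0.177

Choose the foot of the ladder as the axis so the floor normal and friction both act there and drop out.
Ladder weight 19.1×10 = 191 N acts at 3.865 m along the ladder; its horizontal arm is 3.865·cos70.5° = 1.29 m → τ = 246.4 N·m clockwise.
Wall normal N acts horizontally at the top; its moment arm is the height L sinθ = 7.73·sin70.5° = 7.287 m, counterclockwise.
For rotational equilibrium, N × 7.287 = 246.4, so N = 33.81 N.
ΣFx = 0 ⇒ f = N_wall = 33.81 N. ΣFy = 0 ⇒ N_floor = 191 N.
μ_min = f / N_floor = 33.81 / 191 = 0.177.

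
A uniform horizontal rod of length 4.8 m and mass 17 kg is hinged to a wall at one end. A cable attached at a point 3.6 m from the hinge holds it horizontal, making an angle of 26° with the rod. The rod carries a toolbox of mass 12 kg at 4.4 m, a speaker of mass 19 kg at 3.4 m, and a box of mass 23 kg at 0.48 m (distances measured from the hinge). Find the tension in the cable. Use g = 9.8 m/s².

T ≈ 1050 N

Sum moments about the hinge (the unknown hinge reaction has zero arm there).
Beam weight: 17 × 9.8 = 166.6 N down at 2.4 m → arm 2.4 m, τ = 166.6 × 2.4 = 399.8 N·m clockwise.
Toolbox: 12 × 9.8 = 117.6 N down at 4.4 m → arm 4.4 m, τ = 117.6 × 4.4 = 517.4 N·m clockwise.
Speaker: 19 × 9.8 = 186.2 N down at 3.4 m → arm 3.4 m, τ = 186.2 × 3.4 = 633.1 N·m clockwise.
Box: 23 × 9.8 = 225.4 N down at 0.48 m → arm 0.48 m, τ = 225.4 × 0.48 = 108.2 N·m clockwise.
Total clockwise load moment = 1659 N·m.
The cable tension T acts at 3.6 m; only its component perpendicular to the rod, T sinθ, produces torque. sin 26° = 0.4384.
Στ = 0 ⇒ T × 3.6 × 0.4384 = 1659 ⇒ T = 1659 / 1.578 = 1050 N.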